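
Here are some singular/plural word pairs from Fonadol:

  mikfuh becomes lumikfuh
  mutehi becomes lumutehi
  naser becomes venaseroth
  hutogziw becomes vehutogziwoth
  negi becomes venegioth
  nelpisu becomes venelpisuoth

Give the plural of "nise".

mutehi and negi both end in -i yet inflect differently (lumutehi, venegioth), so the final letter is not what conditions the rule; the first letter is.
"nise" begins with n-. The stems beginning with n- (naser → venaseroth, negi → venegioth, nelpisu → venelpisuoth) add ve- … -oth around the stem.
The other pattern: stems beginning with m- add the prefix lu-.
So nise → veniseoth.

veniseoth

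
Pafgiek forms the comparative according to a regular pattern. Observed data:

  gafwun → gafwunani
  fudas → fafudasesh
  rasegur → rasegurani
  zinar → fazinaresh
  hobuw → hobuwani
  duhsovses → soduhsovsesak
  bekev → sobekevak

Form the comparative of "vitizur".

zinar and rasegur both end in -r yet inflect differently (fazinaresh, rasegurani), so the final letter is not what conditions the rule; the last vowel is.
"vitizur" has last vowel 'u'. The stems whose last vowel is 'u' (rasegur → rasegurani, hobuw → hobuwani, gafwun → gafwunani) add -ani.
The other patterns: stems whose last vowel is 'a' add fa- … -esh around the stem; stems whose last vowel is 'e' add so- … -ak around the stem.
So vitizur → vitizurani.

vitizurani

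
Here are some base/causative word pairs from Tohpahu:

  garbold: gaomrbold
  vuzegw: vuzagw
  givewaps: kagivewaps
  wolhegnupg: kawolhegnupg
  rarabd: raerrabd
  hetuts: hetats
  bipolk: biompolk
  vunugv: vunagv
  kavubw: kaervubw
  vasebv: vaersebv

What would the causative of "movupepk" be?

kamovupepk

garbold and rarabd both end in -d yet inflect differently (gaomrbold, raerrabd), so the final letter is not what conditions the rule; the second-to-last letter is.
"movupepk" has second-to-last letter 'p'. The stems whose second-to-last letter is 'p' (wolhegnupg → kawolhegnupg, givewaps → kagivewaps) add the prefix ka-.
So movupepk → kamovupepk.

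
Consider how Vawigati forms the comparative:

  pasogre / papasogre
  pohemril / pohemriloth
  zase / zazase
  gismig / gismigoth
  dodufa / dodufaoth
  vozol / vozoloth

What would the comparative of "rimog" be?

rimogoth

pasogre and pohemril both begin with p- yet inflect differently (papasogre, pohemriloth), so the first letter is not what conditions the rule; the final letter is.
"rimog" ends in -g. The one such stem in the data (gismig → gismigoth) adds -oth, so the same rule applies.
The other pattern: stems ending in -e repeat the first consonant+vowel as a prefix.
So rimog → rimogoth.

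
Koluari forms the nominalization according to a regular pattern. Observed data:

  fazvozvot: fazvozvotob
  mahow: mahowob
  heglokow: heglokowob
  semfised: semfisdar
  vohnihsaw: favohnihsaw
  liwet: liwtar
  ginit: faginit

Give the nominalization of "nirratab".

heglokow and vohnihsaw both end in -w yet inflect differently (heglokowob, favohnihsaw), so the final letter is not what conditions the rule; the last vowel is.
"nirratab" has last vowel 'a'. The one such stem in the data (vohnihsaw → favohnihsaw) adds the prefix fa-, so the same rule applies.
The other patterns: stems whose last vowel is 'o' add -ob; stems whose last vowel is 'e' delete the last vowel and add -ar.
So nirratab → fanirratab.

fanirratab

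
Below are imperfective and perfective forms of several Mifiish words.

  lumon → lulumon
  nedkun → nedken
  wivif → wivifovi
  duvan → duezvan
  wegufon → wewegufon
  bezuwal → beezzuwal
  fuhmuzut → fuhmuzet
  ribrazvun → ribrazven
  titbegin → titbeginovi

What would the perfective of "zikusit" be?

"zikusit" has last vowel 'i'. The stems whose last vowel is 'i' (wivif → wivifovi, titbegin → titbeginovi) add -ovi.
So zikusit → zikusitovi.

zikusitovi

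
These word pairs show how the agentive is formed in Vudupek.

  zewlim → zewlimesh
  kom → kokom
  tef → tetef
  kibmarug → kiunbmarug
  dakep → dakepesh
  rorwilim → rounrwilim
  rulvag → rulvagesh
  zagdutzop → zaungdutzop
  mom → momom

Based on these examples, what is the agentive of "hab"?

kom and zewlim both end in -m yet inflect differently (kokom, zewlimesh), so the final letter is not what conditions the rule; the number of vowels is.
"hab" has 1 vowel. The stems with 1 vowel (kom → kokom, mom → momom, tef → tetef) repeat the first consonant+vowel as a prefix.
So hab → hahab.

hahab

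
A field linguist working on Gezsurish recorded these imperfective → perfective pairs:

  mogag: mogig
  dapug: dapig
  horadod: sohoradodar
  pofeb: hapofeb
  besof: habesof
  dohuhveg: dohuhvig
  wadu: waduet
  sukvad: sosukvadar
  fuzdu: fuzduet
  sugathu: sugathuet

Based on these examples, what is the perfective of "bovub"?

habovub

fuzdu and dapug both have last vowel 'u' yet inflect differently (fuzduet, dapig), so the last vowel is not what conditions the rule; the final letter is.
"bovub" ends in -b. The one such stem in the data (pofeb → hapofeb) adds the prefix ha-, so the same rule applies.
The other patterns: stems ending in -u add -et; stems ending in -g change the last vowel to 'i'; stems ending in -d add so- … -ar around the stem.
So bovub → habovub.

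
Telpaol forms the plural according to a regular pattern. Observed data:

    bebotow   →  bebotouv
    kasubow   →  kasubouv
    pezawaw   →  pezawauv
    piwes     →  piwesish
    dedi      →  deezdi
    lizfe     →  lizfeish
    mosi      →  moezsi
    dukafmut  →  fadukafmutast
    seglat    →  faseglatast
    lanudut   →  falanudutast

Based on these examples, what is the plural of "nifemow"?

nifemouv

seglat and pezawaw both have last vowel 'a' yet inflect differently (faseglatast, pezawauv), so the last vowel is not what conditions the rule; the final letter is.
"nifemow" ends in -w. The stems ending in -w (bebotow → bebotouv, pezawaw → pezawauv, kasubow → kasubouv) drop the final letter and add -uv.
So nifemow → nifemouv.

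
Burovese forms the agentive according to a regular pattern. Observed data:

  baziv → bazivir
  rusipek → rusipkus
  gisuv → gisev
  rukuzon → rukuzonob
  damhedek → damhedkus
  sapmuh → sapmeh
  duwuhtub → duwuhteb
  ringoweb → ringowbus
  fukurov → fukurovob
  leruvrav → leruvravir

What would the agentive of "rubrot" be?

rubrotob

"rubrot" has last vowel 'o'. The stems whose last vowel is 'o' (fukurov → fukurovob, rukuzon → rukuzonob) add -ob.
The other patterns: stems whose last vowel is 'a' or 'i' add -ir; stems whose last vowel is 'e' delete the last vowel and add -us; stems whose last vowel is 'u' change the last vowel to 'e'.
So rubrot → rubrotob.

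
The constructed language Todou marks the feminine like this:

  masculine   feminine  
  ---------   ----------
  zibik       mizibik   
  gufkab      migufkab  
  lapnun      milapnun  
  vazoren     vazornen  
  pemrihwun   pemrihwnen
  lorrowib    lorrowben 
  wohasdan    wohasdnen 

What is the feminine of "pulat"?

mipulat

lapnun and vazoren both end in -n yet inflect differently (milapnun, vazornen), so the final letter is not what conditions the rule; the number of vowels is.
"pulat" has 2 vowels. The stems with 2 vowels (zibik → mizibik, gufkab → migufkab, lapnun → milapnun) add the prefix mi-.
The other pattern: stems with 3 vowels delete the last vowel and add -en.
So pulat → mipulat.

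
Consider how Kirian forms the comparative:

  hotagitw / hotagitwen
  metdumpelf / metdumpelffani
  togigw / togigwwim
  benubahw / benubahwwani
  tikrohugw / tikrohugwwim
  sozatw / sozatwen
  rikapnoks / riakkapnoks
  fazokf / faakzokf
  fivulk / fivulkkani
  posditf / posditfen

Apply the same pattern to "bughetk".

bughetken

fazokf and posditf both end in -f yet inflect differently (faakzokf, posditfen), so the final letter is not what conditions the rule; the second-to-last letter is.
"bughetk" has second-to-last letter 't'. The stems whose second-to-last letter is 't' (sozatw → sozatwen, posditf → posditfen, hotagitw → hotagitwen) add -en.
So bughetk → bughetken.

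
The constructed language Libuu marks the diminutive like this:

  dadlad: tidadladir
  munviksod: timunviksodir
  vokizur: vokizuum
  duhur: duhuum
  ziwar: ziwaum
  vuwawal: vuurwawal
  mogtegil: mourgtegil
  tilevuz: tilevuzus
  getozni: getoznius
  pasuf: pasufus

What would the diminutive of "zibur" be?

zibuum

dadlad and ziwar both have last vowel 'a' yet inflect differently (tidadladir, ziwaum), so the last vowel is not what conditions the rule; the final letter is.
"zibur" ends in -r. The stems ending in -r (vokizur → vokizuum, duhur → duhuum, ziwar → ziwaum) drop the final letter and add -um.
The other patterns: stems ending in -d add ti- … -ir around the stem; stems ending in -l insert -ur- after the first vowel; stems ending in -f, -i or -z add -us.
So zibur → zibuum.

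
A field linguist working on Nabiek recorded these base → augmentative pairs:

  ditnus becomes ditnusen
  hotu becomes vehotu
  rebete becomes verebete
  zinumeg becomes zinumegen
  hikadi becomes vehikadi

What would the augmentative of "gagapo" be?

vegagapo

hotu and ditnus both have last vowel 'u' yet inflect differently (vehotu, ditnusen), so the last vowel is not what conditions the rule; whether the stem ends in a vowel or a consonant is.
"gagapo" ends in a vowel. The stems ending in a vowel (hikadi → vehikadi, hotu → vehotu, rebete → verebete) add the prefix ve-.
So gagapo → vegagapo.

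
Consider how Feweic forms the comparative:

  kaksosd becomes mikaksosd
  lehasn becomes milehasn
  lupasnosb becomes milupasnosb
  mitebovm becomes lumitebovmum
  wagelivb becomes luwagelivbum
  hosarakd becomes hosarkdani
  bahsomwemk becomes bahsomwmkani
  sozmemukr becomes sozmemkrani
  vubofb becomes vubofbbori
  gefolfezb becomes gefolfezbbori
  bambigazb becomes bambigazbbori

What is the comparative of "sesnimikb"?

sesnimkbani

"sesnimikb" has second-to-last letter 'k'. The stems whose second-to-last letter is 'k' (hosarakd → hosarkdani, sozmemukr → sozmemkrani) delete the last vowel and add -ani.
The other patterns: stems whose second-to-last letter is 's' add the prefix mi-; stems whose second-to-last letter is 'v' add lu- … -um around the stem; stems whose second-to-last letter is 'f' or 'z' double the final consonant and add -ori.
So sesnimikb → sesnimkbani.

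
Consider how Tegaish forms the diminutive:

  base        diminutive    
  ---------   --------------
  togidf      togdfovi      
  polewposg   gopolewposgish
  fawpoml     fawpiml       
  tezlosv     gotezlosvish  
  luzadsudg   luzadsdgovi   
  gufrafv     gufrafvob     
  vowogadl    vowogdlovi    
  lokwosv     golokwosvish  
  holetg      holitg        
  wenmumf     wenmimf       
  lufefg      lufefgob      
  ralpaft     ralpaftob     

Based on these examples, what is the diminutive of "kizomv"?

kizimv

luzadsudg and polewposg both end in -g yet inflect differently (luzadsdgovi, gopolewposgish), so the final letter is not what conditions the rule; the second-to-last letter is.
"kizomv" has second-to-last letter 'm'. The stems whose second-to-last letter is 'm' (fawpoml → fawpiml, wenmumf → wenmimf) change the last vowel to 'i'.
The other patterns: stems whose second-to-last letter is 'd' delete the last vowel and add -ovi; stems whose second-to-last letter is 's' add go- … -ish around the stem; stems whose second-to-last letter is 'f' add -ob.
So kizomv → kizimv.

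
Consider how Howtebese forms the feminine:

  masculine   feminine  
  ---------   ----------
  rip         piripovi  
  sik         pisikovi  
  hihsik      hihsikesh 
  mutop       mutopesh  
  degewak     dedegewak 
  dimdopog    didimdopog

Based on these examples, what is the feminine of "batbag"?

batbagesh

sik and hihsik both end in -k yet inflect differently (pisikovi, hihsikesh), so the final letter is not what conditions the rule; the number of vowels is.
"batbag" has 2 vowels. The stems with 2 vowels (hihsik → hihsikesh, mutop → mutopesh) add -esh.
The other patterns: stems with 1 vowel add pi- … -ovi around the stem; stems with 3 vowels repeat the first consonant+vowel as a prefix.
So batbag → batbagesh.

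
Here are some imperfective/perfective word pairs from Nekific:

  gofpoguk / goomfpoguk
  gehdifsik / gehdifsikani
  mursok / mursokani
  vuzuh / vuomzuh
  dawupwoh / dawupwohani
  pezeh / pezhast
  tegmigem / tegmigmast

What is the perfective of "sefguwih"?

gofpoguk and gehdifsik both end in -k yet inflect differently (goomfpoguk, gehdifsikani), so the final letter is not what conditions the rule; the last vowel is.
"sefguwih" has last vowel 'i'. The one such stem in the data (gehdifsik → gehdifsikani) adds -ani, so the same rule applies.
So sefguwih → sefguwihani.

sefguwihani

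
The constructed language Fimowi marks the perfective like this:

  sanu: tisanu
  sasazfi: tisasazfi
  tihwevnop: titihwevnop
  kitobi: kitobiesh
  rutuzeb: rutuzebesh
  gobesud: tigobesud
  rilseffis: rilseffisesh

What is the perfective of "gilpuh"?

"gilpuh" begins with g-. The one such stem in the data (gobesud → tigobesud) adds the prefix ti-, so the same rule applies.
The other pattern: stems beginning with k- or r- add -esh.
So gilpuh → tigilpuh.

tigilpuh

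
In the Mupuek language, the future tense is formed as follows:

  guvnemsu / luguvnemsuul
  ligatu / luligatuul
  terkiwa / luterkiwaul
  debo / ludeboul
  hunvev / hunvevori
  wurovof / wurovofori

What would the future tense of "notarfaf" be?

notarfafori

debo and wurovof both have last vowel 'o' yet inflect differently (ludeboul, wurovofori), so the last vowel is not what conditions the rule; whether the stem ends in a vowel or a consonant is.
"notarfaf" ends in a consonant. The stems ending in a consonant (hunvev → hunvevori, wurovof → wurovofori) add -ori.
The other pattern: stems ending in a vowel add lu- … -ul around the stem.
So notarfaf → notarfafori.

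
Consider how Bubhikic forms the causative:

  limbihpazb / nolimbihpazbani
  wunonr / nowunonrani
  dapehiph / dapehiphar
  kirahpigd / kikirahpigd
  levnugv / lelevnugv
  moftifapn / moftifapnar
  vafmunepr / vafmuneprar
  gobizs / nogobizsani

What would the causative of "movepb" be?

movepbar

vafmunepr and wunonr both end in -r yet inflect differently (vafmuneprar, nowunonrani), so the final letter is not what conditions the rule; the second-to-last letter is.
"movepb" has second-to-last letter 'p'. The stems whose second-to-last letter is 'p' (vafmunepr → vafmuneprar, moftifapn → moftifapnar, dapehiph → dapehiphar) add -ar.
The other patterns: stems whose second-to-last letter is 'g' repeat the first consonant+vowel as a prefix; stems whose second-to-last letter is 'n' or 'z' add no- … -ani around the stem.
So movepb → movepbar.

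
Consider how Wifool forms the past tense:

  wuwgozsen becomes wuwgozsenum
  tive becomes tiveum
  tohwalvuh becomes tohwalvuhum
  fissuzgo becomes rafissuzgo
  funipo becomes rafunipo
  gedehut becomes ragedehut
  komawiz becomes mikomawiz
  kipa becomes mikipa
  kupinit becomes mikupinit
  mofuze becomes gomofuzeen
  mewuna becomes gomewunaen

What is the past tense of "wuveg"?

wuvegum

"wuveg" begins with w-. The one such stem in the data (wuwgozsen → wuwgozsenum) adds -um, so the same rule applies.
The other patterns: stems beginning with f- or g- add the prefix ra-; stems beginning with k- add the prefix mi-; stems beginning with m- add go- … -en around the stem.
So wuveg → wuvegum.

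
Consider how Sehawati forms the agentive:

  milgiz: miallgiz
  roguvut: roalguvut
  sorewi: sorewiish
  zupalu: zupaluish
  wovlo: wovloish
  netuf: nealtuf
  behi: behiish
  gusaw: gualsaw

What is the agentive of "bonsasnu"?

zupalu and netuf both have last vowel 'u' yet inflect differently (zupaluish, nealtuf), so the last vowel is not what conditions the rule; whether the stem ends in a vowel or a consonant is.
"bonsasnu" ends in a vowel. The stems ending in a vowel (wovlo → wovloish, sorewi → sorewiish, zupalu → zupaluish) add -ish.
So bonsasnu → bonsasnuish.

bonsasnuish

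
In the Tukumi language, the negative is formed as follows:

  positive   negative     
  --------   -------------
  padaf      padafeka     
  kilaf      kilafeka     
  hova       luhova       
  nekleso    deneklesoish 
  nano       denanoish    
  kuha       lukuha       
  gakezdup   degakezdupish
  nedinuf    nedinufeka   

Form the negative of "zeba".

luzeba

kuha and padaf both have last vowel 'a' yet inflect differently (lukuha, padafeka), so the last vowel is not what conditions the rule; the final letter is.
"zeba" ends in -a. The stems ending in -a (kuha → lukuha, hova → luhova) add the prefix lu-.
The other patterns: stems ending in -f add -eka; stems ending in -o or -p add de- … -ish around the stem.
So zeba → luzeba.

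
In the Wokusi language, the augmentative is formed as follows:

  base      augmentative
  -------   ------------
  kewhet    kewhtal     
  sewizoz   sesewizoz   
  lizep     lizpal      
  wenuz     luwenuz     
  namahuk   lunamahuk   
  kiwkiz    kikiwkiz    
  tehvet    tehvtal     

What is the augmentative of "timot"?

wenuz and kiwkiz both end in -z yet inflect differently (luwenuz, kikiwkiz), so the final letter is not what conditions the rule; the last vowel is.
"timot" has last vowel 'o'. The one such stem in the data (sewizoz → sesewizoz) repeats the first consonant+vowel as a prefix (as does kiwkiz), so the same rule applies.
The other patterns: stems whose last vowel is 'u' add the prefix lu-; stems whose last vowel is 'e' delete the last vowel and add -al.
So timot → titimot.

titimot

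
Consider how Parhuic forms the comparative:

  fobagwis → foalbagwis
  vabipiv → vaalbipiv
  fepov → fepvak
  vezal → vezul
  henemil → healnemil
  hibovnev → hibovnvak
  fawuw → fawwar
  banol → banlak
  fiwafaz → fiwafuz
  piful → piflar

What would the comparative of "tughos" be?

"tughos" has last vowel 'o'. The stems whose last vowel is 'o' (fepov → fepvak, banol → banlak) delete the last vowel and add -ak.
So tughos → tughsak.

tughsak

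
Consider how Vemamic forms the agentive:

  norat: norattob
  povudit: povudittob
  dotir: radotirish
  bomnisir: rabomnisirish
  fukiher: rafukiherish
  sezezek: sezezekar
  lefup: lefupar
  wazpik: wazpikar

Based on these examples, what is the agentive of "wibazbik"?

wibazbikar

povudit and dotir both have last vowel 'i' yet inflect differently (povudittob, radotirish), so the last vowel is not what conditions the rule; the final letter is.
"wibazbik" ends in -k. The stems ending in -k (sezezek → sezezekar, wazpik → wazpikar) add -ar.
The other patterns: stems ending in -t double the final consonant and add -ob; stems ending in -r add ra- … -ish around the stem.
So wibazbik → wibazbikar.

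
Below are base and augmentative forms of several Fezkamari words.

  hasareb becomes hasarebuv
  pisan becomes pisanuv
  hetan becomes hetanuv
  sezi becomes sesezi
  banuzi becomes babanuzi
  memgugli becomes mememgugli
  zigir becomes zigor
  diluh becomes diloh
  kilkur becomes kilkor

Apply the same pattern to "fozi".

fofozi

sezi and zigir both have last vowel 'i' yet inflect differently (sesezi, zigor), so the last vowel is not what conditions the rule; the final letter is.
"fozi" ends in -i. The stems ending in -i (sezi → sesezi, banuzi → babanuzi, memgugli → mememgugli) repeat the first consonant+vowel as a prefix.
The other patterns: stems ending in -b or -n add -uv; stems ending in -h or -r change the last vowel to 'o'.
So fozi → fofozi.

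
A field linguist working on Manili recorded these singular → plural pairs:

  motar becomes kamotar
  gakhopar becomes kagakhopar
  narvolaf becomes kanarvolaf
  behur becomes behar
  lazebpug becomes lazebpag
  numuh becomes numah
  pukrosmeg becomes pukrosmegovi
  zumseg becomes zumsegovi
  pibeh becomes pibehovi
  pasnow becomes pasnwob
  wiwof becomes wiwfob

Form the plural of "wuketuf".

motar and behur both end in -r yet inflect differently (kamotar, behar), so the final letter is not what conditions the rule; the last vowel is.
"wuketuf" has last vowel 'u'. The stems whose last vowel is 'u' (behur → behar, lazebpug → lazebpag, numuh → numah) change the last vowel to 'a'.
The other patterns: stems whose last vowel is 'a' add the prefix ka-; stems whose last vowel is 'e' add -ovi; stems whose last vowel is 'o' delete the last vowel and add -ob.
So wuketuf → wuketaf.

wuketaf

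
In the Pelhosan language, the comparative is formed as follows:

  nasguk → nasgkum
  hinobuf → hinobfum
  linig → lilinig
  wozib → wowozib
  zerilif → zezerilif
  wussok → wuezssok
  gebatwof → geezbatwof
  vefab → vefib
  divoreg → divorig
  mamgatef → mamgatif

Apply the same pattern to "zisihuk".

hinobuf and zerilif both end in -f yet inflect differently (hinobfum, zezerilif), so the final letter is not what conditions the rule; the last vowel is.
"zisihuk" has last vowel 'u'. The stems whose last vowel is 'u' (nasguk → nasgkum, hinobuf → hinobfum) delete the last vowel and add -um.
The other patterns: stems whose last vowel is 'i' repeat the first consonant+vowel as a prefix; stems whose last vowel is 'o' insert -ez- after the first vowel; stems whose last vowel is 'a' or 'e' change the last vowel to 'i'.
So zisihuk → zisihkum.

zisihkum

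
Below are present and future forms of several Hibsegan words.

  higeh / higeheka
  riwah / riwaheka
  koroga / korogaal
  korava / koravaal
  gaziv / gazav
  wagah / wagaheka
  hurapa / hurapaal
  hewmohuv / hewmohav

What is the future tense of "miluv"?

"miluv" ends in -v. The stems ending in -v (hewmohuv → hewmohav, gaziv → gazav) change the last vowel to 'a'.
The other patterns: stems ending in -a add -al; stems ending in -h add -eka.
So miluv → milav.

milav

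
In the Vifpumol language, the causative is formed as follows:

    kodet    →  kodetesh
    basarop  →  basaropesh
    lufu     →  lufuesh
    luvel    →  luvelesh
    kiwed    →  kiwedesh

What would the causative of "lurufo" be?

Every pair shown (kodet → kodetesh, basarop → basaropesh, lufu → lufuesh, …) follows the same rule: add -esh.
So lurufo → lurufoesh.

lurufoesh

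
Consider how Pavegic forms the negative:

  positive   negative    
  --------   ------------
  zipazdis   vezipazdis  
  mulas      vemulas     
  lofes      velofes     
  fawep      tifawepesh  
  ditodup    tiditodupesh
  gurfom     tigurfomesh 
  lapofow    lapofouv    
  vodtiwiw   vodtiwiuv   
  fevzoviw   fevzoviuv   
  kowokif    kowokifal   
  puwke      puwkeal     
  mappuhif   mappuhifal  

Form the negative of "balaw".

lofes and fawep both have last vowel 'e' yet inflect differently (velofes, tifawepesh), so the last vowel is not what conditions the rule; the final letter is.
"balaw" ends in -w. The stems ending in -w (lapofow → lapofouv, vodtiwiw → vodtiwiuv, fevzoviw → fevzoviuv) drop the final letter and add -uv.
The other patterns: stems ending in -s add the prefix ve-; stems ending in -m or -p add ti- … -esh around the stem; stems ending in -e or -f add -al.
So balaw → balauv.

balauv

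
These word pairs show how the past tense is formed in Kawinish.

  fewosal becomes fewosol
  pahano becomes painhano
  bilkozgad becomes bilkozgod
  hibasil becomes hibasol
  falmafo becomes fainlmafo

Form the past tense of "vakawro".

falmafo and fewosal both begin with f- yet inflect differently (fainlmafo, fewosol), so the first letter is not what conditions the rule; whether the stem ends in a vowel or a consonant is.
"vakawro" ends in a vowel. The stems ending in a vowel (falmafo → fainlmafo, pahano → painhano) insert -in- after the first vowel.
The other pattern: stems ending in a consonant change the last vowel to 'o'.
So vakawro → vainkawro.

vainkawro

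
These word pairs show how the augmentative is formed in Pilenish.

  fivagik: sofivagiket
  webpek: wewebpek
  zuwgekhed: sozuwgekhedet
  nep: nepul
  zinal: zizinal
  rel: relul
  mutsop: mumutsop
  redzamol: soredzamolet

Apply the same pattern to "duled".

"duled" has 2 vowels. The stems with 2 vowels (webpek → wewebpek, mutsop → mumutsop, zinal → zizinal) repeat the first consonant+vowel as a prefix.
So duled → duduled.

duduled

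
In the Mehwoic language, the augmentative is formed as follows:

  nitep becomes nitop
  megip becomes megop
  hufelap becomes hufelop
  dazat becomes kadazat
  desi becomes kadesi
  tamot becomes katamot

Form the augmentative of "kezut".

hufelap and dazat both have last vowel 'a' yet inflect differently (hufelop, kadazat), so the last vowel is not what conditions the rule; the final letter is.
"kezut" ends in -t. The stems ending in -t (dazat → kadazat, tamot → katamot) add the prefix ka-.
The other pattern: stems ending in -p change the last vowel to 'o'.
So kezut → kakezut.

kakezut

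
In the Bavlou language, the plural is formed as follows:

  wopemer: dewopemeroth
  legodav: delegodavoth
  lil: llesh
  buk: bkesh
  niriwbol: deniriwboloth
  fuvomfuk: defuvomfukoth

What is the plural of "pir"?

fuvomfuk and buk both end in -k yet inflect differently (defuvomfukoth, bkesh), so the final letter is not what conditions the rule; the number of vowels is.
"pir" has 1 vowel. The stems with 1 vowel (buk → bkesh, lil → llesh) delete the last vowel and add -esh.
So pir → presh.

presh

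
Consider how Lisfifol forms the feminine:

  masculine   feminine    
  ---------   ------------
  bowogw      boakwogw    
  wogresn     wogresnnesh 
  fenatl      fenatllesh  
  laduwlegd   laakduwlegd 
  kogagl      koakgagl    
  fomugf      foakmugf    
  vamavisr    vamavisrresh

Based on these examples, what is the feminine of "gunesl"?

gunesllesh

"gunesl" has second-to-last letter 's'. The stems whose second-to-last letter is 's' (vamavisr → vamavisrresh, wogresn → wogresnnesh) double the final consonant and add -esh.
The other pattern: stems whose second-to-last letter is 'g' insert -ak- after the first vowel.
So gunesl → gunesllesh.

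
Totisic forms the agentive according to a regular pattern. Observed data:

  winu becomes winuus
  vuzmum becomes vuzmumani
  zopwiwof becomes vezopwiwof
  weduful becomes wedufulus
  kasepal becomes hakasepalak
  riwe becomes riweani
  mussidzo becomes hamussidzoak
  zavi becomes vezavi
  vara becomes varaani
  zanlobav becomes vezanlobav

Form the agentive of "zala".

vezala

weduful and kasepal both end in -l yet inflect differently (wedufulus, hakasepalak), so the final letter is not what conditions the rule; the first letter is.
"zala" begins with z-. The stems beginning with z- (zavi → vezavi, zanlobav → vezanlobav, zopwiwof → vezopwiwof) add the prefix ve-.
So zala → vezala.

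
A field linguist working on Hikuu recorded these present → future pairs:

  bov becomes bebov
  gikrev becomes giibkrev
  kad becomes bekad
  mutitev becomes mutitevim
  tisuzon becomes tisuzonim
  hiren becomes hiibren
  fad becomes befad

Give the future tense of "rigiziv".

rigizivim

bov and gikrev both end in -v yet inflect differently (bebov, giibkrev), so the final letter is not what conditions the rule; the number of vowels is.
"rigiziv" has 3 vowels. The stems with 3 vowels (mutitev → mutitevim, tisuzon → tisuzonim) add -im.
So rigiziv → rigizivim.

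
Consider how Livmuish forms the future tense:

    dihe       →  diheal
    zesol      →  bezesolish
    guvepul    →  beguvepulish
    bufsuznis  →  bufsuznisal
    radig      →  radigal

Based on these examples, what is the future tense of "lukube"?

"lukube" ends in -e. The one such stem in the data (dihe → diheal) adds -al, so the same rule applies.
So lukube → lukubeal.

lukubeal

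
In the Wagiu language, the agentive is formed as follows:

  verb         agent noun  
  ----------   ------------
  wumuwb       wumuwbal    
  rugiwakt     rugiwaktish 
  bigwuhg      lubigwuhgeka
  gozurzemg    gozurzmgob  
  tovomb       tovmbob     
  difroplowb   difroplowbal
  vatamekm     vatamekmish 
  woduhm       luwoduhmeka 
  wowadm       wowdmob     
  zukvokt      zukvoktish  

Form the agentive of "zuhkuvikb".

woduhm and vatamekm both end in -m yet inflect differently (luwoduhmeka, vatamekmish), so the final letter is not what conditions the rule; the second-to-last letter is.
"zuhkuvikb" has second-to-last letter 'k'. The stems whose second-to-last letter is 'k' (rugiwakt → rugiwaktish, zukvokt → zukvoktish, vatamekm → vatamekmish) add -ish.
So zuhkuvikb → zuhkuvikbish.

zuhkuvikbish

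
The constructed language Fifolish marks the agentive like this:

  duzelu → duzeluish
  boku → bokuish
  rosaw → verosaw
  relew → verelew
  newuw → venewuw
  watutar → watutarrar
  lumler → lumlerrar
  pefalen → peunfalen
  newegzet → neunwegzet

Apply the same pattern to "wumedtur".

"wumedtur" ends in -r. The stems ending in -r (watutar → watutarrar, lumler → lumlerrar) double the final consonant and add -ar.
So wumedtur → wumedturrar.

wumedturrar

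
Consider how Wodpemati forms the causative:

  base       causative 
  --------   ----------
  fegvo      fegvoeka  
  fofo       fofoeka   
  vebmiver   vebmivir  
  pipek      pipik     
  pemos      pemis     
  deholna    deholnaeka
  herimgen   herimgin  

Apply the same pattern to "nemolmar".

pemos and fofo both have last vowel 'o' yet inflect differently (pemis, fofoeka), so the last vowel is not what conditions the rule; whether the stem ends in a vowel or a consonant is.
"nemolmar" ends in a consonant. The stems ending in a consonant (vebmiver → vebmivir, pemos → pemis, pipek → pipik) change the last vowel to 'i'.
The other pattern: stems ending in a vowel add -eka.
So nemolmar → nemolmir.

nemolmir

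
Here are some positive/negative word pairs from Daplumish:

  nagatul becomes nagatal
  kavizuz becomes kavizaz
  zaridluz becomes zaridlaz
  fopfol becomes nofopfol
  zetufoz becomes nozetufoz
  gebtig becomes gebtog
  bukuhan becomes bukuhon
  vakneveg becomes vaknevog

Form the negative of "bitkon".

nobitkon

nagatul and fopfol both end in -l yet inflect differently (nagatal, nofopfol), so the final letter is not what conditions the rule; the last vowel is.
"bitkon" has last vowel 'o'. The stems whose last vowel is 'o' (fopfol → nofopfol, zetufoz → nozetufoz) add the prefix no-.
The other patterns: stems whose last vowel is 'u' change the last vowel to 'a'; stems whose last vowel is 'a', 'e' or 'i' change the last vowel to 'o'.
So bitkon → nobitkon.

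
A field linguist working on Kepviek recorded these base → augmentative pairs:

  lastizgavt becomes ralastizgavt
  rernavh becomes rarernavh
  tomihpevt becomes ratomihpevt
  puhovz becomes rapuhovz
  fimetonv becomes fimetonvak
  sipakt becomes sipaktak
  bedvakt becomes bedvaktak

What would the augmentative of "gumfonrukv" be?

gumfonrukvak

lastizgavt and sipakt both end in -t yet inflect differently (ralastizgavt, sipaktak), so the final letter is not what conditions the rule; the second-to-last letter is.
"gumfonrukv" has second-to-last letter 'k'. The stems whose second-to-last letter is 'k' (sipakt → sipaktak, bedvakt → bedvaktak) add -ak.
The other pattern: stems whose second-to-last letter is 'v' add the prefix ra-.
So gumfonrukv → gumfonrukvak.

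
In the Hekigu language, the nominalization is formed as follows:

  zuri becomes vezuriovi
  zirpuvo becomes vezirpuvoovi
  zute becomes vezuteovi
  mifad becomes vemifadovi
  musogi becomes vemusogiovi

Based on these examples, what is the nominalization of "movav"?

vemovavovi

Every pair shown (zuri → vezuriovi, zirpuvo → vezirpuvoovi, zute → vezuteovi, …) follows the same rule: add ve- … -ovi around the stem.
So movav → vemovavovi.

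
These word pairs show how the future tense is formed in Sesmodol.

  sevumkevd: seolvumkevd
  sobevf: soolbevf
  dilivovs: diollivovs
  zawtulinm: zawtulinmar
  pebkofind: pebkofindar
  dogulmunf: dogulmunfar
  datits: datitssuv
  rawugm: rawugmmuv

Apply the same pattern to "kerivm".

sevumkevd and pebkofind both end in -d yet inflect differently (seolvumkevd, pebkofindar), so the final letter is not what conditions the rule; the second-to-last letter is.
"kerivm" has second-to-last letter 'v'. The stems whose second-to-last letter is 'v' (sevumkevd → seolvumkevd, sobevf → soolbevf, dilivovs → diollivovs) insert -ol- after the first vowel.
The other patterns: stems whose second-to-last letter is 'n' add -ar; stems whose second-to-last letter is 'g' or 't' double the final consonant and add -uv.
So kerivm → keolrivm.

keolrivm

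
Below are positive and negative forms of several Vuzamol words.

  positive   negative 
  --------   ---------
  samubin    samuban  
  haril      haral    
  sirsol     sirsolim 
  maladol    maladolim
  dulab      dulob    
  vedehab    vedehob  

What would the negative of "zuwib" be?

zuwab

"zuwib" has last vowel 'i'. The stems whose last vowel is 'i' (samubin → samuban, haril → haral) change the last vowel to 'a'.
So zuwib → zuwab.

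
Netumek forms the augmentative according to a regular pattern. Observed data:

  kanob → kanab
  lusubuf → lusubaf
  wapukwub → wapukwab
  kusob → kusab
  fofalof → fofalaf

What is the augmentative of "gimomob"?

Every pair shown (kanob → kanab, lusubuf → lusubaf, wapukwub → wapukwab, …) follows the same rule: change the last vowel to 'a'.
So gimomob → gimomab.

gimomab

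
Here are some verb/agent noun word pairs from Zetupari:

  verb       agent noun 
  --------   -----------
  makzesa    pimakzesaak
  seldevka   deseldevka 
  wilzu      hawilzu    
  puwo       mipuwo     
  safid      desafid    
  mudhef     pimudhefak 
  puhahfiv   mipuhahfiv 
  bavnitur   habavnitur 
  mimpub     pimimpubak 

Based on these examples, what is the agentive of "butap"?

habutap

seldevka and makzesa both end in -a yet inflect differently (deseldevka, pimakzesaak), so the final letter is not what conditions the rule; the first letter is.
"butap" begins with b-. The one such stem in the data (bavnitur → habavnitur) adds the prefix ha-, so the same rule applies.
The other patterns: stems beginning with p- add the prefix mi-; stems beginning with s- add the prefix de-; stems beginning with m- add pi- … -ak around the stem.
So butap → habutap.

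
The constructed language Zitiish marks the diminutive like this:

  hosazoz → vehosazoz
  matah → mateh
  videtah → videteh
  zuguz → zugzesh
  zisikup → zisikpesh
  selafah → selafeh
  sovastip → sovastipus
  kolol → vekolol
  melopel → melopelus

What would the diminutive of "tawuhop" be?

sovastip and zisikup both end in -p yet inflect differently (sovastipus, zisikpesh), so the final letter is not what conditions the rule; the last vowel is.
"tawuhop" has last vowel 'o'. The stems whose last vowel is 'o' (hosazoz → vehosazoz, kolol → vekolol) add the prefix ve-.
So tawuhop → vetawuhop.

vetawuhop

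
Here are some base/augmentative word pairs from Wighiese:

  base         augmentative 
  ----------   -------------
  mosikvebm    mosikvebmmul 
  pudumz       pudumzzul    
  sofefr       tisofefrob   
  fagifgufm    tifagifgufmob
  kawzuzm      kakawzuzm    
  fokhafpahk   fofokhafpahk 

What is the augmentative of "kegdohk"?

"kegdohk" has second-to-last letter 'h'. The one such stem in the data (fokhafpahk → fofokhafpahk) repeats the first consonant+vowel as a prefix (as does kawzuzm), so the same rule applies.
The other patterns: stems whose second-to-last letter is 'b' or 'm' double the final consonant and add -ul; stems whose second-to-last letter is 'f' add ti- … -ob around the stem.
So kegdohk → kekegdohk.

kekegdohk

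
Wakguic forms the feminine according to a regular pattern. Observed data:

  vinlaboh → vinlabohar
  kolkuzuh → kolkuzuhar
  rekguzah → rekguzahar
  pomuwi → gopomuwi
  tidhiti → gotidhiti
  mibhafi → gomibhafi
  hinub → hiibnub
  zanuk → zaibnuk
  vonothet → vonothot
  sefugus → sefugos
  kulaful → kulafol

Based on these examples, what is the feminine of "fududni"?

gofududni

kolkuzuh and hinub both have last vowel 'u' yet inflect differently (kolkuzuhar, hiibnub), so the last vowel is not what conditions the rule; the final letter is.
"fududni" ends in -i. The stems ending in -i (pomuwi → gopomuwi, tidhiti → gotidhiti, mibhafi → gomibhafi) add the prefix go-.
So fududni → gofududni.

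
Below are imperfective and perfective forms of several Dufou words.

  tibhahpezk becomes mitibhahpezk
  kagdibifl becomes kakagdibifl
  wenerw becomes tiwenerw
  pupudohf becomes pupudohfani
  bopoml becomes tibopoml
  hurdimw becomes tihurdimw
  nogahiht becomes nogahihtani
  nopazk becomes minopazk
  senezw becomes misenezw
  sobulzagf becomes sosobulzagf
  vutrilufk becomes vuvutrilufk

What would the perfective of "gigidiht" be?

gigidihtani

sobulzagf and pupudohf both end in -f yet inflect differently (sosobulzagf, pupudohfani), so the final letter is not what conditions the rule; the second-to-last letter is.
"gigidiht" has second-to-last letter 'h'. The stems whose second-to-last letter is 'h' (pupudohf → pupudohfani, nogahiht → nogahihtani) add -ani.
So gigidiht → gigidihtani.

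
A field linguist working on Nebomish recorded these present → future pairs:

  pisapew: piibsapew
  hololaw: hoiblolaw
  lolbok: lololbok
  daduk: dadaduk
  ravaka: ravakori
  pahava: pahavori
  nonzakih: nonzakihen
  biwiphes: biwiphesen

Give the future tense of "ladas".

"ladas" ends in -s. The one such stem in the data (biwiphes → biwiphesen) adds -en, so the same rule applies.
The other patterns: stems ending in -w insert -ib- after the first vowel; stems ending in -k repeat the first consonant+vowel as a prefix; stems ending in -a drop the final letter and add -ori.
So ladas → ladasen.

ladasen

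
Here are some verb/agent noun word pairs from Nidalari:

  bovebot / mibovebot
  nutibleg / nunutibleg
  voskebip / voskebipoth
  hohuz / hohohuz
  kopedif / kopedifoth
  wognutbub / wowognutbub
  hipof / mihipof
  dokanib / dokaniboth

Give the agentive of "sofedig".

sofedigoth

hipof and kopedif both end in -f yet inflect differently (mihipof, kopedifoth), so the final letter is not what conditions the rule; the last vowel is.
"sofedig" has last vowel 'i'. The stems whose last vowel is 'i' (voskebip → voskebipoth, kopedif → kopedifoth, dokanib → dokaniboth) add -oth.
The other patterns: stems whose last vowel is 'o' add the prefix mi-; stems whose last vowel is 'e' or 'u' repeat the first consonant+vowel as a prefix.
So sofedig → sofedigoth.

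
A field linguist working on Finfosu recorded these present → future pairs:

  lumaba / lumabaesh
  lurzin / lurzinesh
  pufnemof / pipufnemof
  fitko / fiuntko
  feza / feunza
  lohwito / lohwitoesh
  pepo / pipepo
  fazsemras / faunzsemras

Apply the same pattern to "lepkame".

lepkameesh

"lepkame" begins with l-. The stems beginning with l- (lurzin → lurzinesh, lohwito → lohwitoesh, lumaba → lumabaesh) add -esh.
The other patterns: stems beginning with f- insert -un- after the first vowel; stems beginning with p- add the prefix pi-.
So lepkame → lepkameesh.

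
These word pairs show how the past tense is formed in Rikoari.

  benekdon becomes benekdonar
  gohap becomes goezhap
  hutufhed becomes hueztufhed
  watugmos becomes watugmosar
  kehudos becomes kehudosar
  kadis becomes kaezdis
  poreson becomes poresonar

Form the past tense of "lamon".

lamonar

"lamon" has last vowel 'o'. The stems whose last vowel is 'o' (watugmos → watugmosar, poreson → poresonar, benekdon → benekdonar) add -ar.
The other pattern: stems whose last vowel is 'a', 'e' or 'i' insert -ez- after the first vowel.
So lamon → lamonar.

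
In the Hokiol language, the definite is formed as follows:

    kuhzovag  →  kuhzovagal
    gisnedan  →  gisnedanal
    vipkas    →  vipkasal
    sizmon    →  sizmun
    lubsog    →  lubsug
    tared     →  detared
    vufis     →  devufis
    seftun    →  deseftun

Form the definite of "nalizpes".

gisnedan and sizmon both end in -n yet inflect differently (gisnedanal, sizmun), so the final letter is not what conditions the rule; the last vowel is.
"nalizpes" has last vowel 'e'. The one such stem in the data (tared → detared) adds the prefix de-, so the same rule applies.
The other patterns: stems whose last vowel is 'a' add -al; stems whose last vowel is 'o' change the last vowel to 'u'.
So nalizpes → denalizpes.

denalizpes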